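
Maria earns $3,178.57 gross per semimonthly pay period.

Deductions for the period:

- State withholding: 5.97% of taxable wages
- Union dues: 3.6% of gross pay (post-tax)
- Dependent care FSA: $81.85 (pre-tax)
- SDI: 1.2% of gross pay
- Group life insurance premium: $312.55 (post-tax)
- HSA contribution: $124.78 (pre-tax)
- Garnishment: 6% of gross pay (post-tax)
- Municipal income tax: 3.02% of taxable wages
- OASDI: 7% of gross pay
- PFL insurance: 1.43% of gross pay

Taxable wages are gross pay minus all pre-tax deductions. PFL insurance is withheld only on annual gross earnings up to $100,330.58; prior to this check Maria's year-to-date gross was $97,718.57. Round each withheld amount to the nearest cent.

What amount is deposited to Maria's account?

$1,789.09

Dependent care FSA: $81.85
HSA contribution: $124.78
Pre-tax total = $81.85 + $124.78 = $206.63
Taxable wages = $3,178.57 − $206.63 = $2,971.94
State withholding: $2,971.94 × 0.0597 = $177.42
Municipal income tax: $2,971.94 × 0.0302 = $89.75
SDI: $3,178.57 × 0.012 = $38.14
OASDI: $3,178.57 × 0.07 = $222.50
PFL insurance: only $100,330.58 − $97,718.57 = $2,612.01 of this check is subject → $2,612.01 × 0.0143 = $37.35
Union dues: $3,178.57 × 0.036 = $114.43
Garnishment: $3,178.57 × 0.06 = $190.71
Group life insurance premium: $312.55
Total deductions = $81.85 + $124.78 + $177.42 + $89.75 + $38.14 + $222.50 + $37.35 + $114.43 + $190.71 + $312.55 = $1,389.48
Net pay = $3,178.57 − $1,389.48 = $1,789.09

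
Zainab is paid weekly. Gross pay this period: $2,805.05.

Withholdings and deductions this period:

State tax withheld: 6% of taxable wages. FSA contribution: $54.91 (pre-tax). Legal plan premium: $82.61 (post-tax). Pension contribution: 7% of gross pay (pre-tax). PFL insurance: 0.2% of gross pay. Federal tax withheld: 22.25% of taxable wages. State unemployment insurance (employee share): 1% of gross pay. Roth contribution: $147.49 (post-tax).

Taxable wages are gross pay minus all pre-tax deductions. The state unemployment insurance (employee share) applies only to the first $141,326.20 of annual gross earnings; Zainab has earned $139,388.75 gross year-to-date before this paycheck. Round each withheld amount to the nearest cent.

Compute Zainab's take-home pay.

$1,577.26

FSA contribution: $54.91
Pension contribution: $2,805.05 × 0.07 = $196.35
Pre-tax total = $54.91 + $196.35 = $251.26
Taxable wages = $2,805.05 − $251.26 = $2,553.79
State tax withheld: $2,553.79 × 0.06 = $153.23
Federal tax withheld: $2,553.79 × 0.2225 = $568.22
PFL insurance: $2,805.05 × 0.002 = $5.61
State unemployment insurance (employee share): only $141,326.20 − $139,388.75 = $1,937.45 of this check is subject → $1,937.45 × 0.01 = $19.37
Roth contribution: $147.49
Legal plan premium: $82.61
Total deductions = $54.91 + $196.35 + $153.23 + $568.22 + $5.61 + $19.37 + $147.49 + $82.61 = $1,227.79
Net pay = $2,805.05 − $1,227.79 = $1,577.26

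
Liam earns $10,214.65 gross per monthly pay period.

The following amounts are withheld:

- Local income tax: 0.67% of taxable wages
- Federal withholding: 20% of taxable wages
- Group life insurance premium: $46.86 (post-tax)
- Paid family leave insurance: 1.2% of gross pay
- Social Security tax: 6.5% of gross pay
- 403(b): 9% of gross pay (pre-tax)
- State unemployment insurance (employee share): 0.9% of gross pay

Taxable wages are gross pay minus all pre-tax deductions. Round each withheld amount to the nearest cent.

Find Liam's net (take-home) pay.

403(b): $10,214.65 × 0.09 = $919.32
Taxable wages = $10,214.65 − $919.32 = $9,295.33
Local income tax: $9,295.33 × 0.0067 = $62.28
Federal withholding: $9,295.33 × 0.2 = $1,859.07
Social Security tax: $10,214.65 × 0.065 = $663.95
State unemployment insurance (employee share): $10,214.65 × 0.009 = $91.93
Paid family leave insurance: $10,214.65 × 0.012 = $122.58
Group life insurance premium: $46.86
Total deductions = $919.32 + $62.28 + $1,859.07 + $663.95 + $91.93 + $122.58 + $46.86 = $3,765.99
Net pay = $10,214.65 − $3,765.99 = $6,448.66

$6,448.66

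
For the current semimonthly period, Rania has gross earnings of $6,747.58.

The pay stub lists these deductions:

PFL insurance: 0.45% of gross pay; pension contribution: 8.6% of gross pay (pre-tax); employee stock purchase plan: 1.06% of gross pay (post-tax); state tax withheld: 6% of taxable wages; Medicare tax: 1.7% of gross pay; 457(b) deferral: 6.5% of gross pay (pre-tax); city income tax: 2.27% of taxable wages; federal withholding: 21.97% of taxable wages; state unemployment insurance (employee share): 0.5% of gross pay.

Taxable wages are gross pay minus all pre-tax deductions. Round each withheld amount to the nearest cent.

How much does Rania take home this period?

457(b) deferral: $6,747.58 × 0.065 = $438.59
Pension contribution: $6,747.58 × 0.086 = $580.29
Pre-tax total = $438.59 + $580.29 = $1,018.88
Taxable wages = $6,747.58 − $1,018.88 = $5,728.70
State tax withheld: $5,728.70 × 0.06 = $343.72
City income tax: $5,728.70 × 0.0227 = $130.04
Federal withholding: $5,728.70 × 0.2197 = $1,258.60
Medicare tax: $6,747.58 × 0.017 = $114.71
PFL insurance: $6,747.58 × 0.0045 = $30.36
State unemployment insurance (employee share): $6,747.58 × 0.005 = $33.74
Employee stock purchase plan: $6,747.58 × 0.0106 = $71.52
Total deductions = $438.59 + $580.29 + $343.72 + $130.04 + $1,258.60 + $114.71 + $30.36 + $33.74 + $71.52 = $3,001.57
Net pay = $6,747.58 − $3,001.57 = $3,746.01

$3,746.01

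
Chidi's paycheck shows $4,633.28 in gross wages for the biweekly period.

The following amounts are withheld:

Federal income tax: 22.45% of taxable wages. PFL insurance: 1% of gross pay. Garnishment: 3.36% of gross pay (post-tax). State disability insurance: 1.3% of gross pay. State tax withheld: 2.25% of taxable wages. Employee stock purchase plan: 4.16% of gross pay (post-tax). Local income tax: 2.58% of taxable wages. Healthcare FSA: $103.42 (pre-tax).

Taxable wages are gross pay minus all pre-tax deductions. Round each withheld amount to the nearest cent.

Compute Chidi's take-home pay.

Healthcare FSA: $103.42
Taxable wages = $4,633.28 − $103.42 = $4,529.86
Local income tax: $4,529.86 × 0.0258 = $116.87
State tax withheld: $4,529.86 × 0.0225 = $101.92
Federal income tax: $4,529.86 × 0.2245 = $1,016.95
State disability insurance: $4,633.28 × 0.013 = $60.23
PFL insurance: $4,633.28 × 0.01 = $46.33
Employee stock purchase plan: $4,633.28 × 0.0416 = $192.74
Garnishment: $4,633.28 × 0.0336 = $155.68
Total deductions = $103.42 + $116.87 + $101.92 + $1,016.95 + $60.23 + $46.33 + $192.74 + $155.68 = $1,794.14
Net pay = $4,633.28 − $1,794.14 = $2,839.14

$2,839.14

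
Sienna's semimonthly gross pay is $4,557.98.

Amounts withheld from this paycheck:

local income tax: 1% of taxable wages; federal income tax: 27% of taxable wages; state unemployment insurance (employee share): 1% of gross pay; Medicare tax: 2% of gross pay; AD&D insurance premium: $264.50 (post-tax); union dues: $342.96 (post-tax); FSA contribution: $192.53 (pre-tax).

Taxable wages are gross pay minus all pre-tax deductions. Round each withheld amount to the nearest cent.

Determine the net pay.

$2,398.93

FSA contribution: $192.53
Taxable wages = $4,557.98 − $192.53 = $4,365.45
Federal income tax: $4,365.45 × 0.27 = $1,178.67
Local income tax: $4,365.45 × 0.01 = $43.65
State unemployment insurance (employee share): $4,557.98 × 0.01 = $45.58
Medicare tax: $4,557.98 × 0.02 = $91.16
AD&D insurance premium: $264.50
Union dues: $342.96
Total deductions = $192.53 + $1,178.67 + $43.65 + $45.58 + $91.16 + $264.50 + $342.96 = $2,159.05
Net pay = $4,557.98 − $2,159.05 = $2,398.93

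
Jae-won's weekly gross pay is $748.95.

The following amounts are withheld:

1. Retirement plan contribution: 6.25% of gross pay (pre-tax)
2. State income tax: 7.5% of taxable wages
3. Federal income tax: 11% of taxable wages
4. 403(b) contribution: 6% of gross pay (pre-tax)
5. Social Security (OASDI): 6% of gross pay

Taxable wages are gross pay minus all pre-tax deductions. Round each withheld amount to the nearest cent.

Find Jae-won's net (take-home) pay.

$490.68

403(b) contribution: $748.95 × 0.06 = $44.94
Retirement plan contribution: $748.95 × 0.0625 = $46.81
Pre-tax total = $44.94 + $46.81 = $91.75
Taxable wages = $748.95 − $91.75 = $657.20
Federal income tax: $657.20 × 0.11 = $72.29
State income tax: $657.20 × 0.075 = $49.29
Social Security (OASDI): $748.95 × 0.06 = $44.94
Total deductions = $44.94 + $46.81 + $72.29 + $49.29 + $44.94 = $258.27
Net pay = $748.95 − $258.27 = $490.68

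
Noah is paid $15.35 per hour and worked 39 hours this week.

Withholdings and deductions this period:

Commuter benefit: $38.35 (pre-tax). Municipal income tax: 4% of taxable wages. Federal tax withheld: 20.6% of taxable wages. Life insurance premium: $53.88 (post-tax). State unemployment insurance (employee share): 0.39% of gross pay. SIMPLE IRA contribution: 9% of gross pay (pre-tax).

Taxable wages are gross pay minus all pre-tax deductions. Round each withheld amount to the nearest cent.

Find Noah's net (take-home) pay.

Gross pay: 39 × $15.35 = $598.65
SIMPLE IRA contribution: $598.65 × 0.09 = $53.88
Commuter benefit: $38.35
Pre-tax total = $53.88 + $38.35 = $92.23
Taxable wages = $598.65 − $92.23 = $506.42
Municipal income tax: $506.42 × 0.04 = $20.26
Federal tax withheld: $506.42 × 0.206 = $104.32
State unemployment insurance (employee share): $598.65 × 0.0039 = $2.33
Life insurance premium: $53.88
Total deductions = $53.88 + $38.35 + $20.26 + $104.32 + $2.33 + $53.88 = $273.02
Net pay = $598.65 − $273.02 = $325.63

$325.63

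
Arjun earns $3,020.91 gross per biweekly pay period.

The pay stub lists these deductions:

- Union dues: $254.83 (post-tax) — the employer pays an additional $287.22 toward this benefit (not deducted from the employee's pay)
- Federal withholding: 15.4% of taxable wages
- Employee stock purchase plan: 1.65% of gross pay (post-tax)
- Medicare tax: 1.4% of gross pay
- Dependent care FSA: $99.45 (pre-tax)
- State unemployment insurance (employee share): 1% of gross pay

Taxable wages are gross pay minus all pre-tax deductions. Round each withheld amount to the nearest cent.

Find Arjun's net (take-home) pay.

$2,094.38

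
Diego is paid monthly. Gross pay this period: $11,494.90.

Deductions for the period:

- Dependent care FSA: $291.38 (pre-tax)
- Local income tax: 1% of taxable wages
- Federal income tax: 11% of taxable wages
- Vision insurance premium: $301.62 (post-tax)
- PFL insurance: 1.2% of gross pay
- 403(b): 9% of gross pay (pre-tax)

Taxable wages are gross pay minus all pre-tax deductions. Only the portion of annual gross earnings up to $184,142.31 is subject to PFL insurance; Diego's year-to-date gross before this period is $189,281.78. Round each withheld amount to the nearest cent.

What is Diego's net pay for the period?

$8,647.08

403(b): $11,494.90 × 0.09 = $1,034.54
Dependent care FSA: $291.38
Pre-tax total = $1,034.54 + $291.38 = $1,325.92
Taxable wages = $11,494.90 − $1,325.92 = $10,168.98
Federal income tax: $10,168.98 × 0.11 = $1,118.59
Local income tax: $10,168.98 × 0.01 = $101.69
PFL insurance: annual cap $184,142.31 already reached (YTD $189,281.78), so $0.00
Vision insurance premium: $301.62
Total deductions = $1,034.54 + $291.38 + $1,118.59 + $101.69 + $0.00 + $301.62 = $2,847.82
Net pay = $11,494.90 − $2,847.82 = $8,647.08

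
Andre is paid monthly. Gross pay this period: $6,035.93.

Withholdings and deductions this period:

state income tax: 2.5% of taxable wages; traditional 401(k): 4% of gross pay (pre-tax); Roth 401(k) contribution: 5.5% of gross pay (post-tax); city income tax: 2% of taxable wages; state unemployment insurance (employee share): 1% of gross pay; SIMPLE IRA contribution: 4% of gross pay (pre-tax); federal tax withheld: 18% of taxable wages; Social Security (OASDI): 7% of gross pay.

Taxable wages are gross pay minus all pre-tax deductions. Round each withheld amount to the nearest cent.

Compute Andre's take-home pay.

$3,488.75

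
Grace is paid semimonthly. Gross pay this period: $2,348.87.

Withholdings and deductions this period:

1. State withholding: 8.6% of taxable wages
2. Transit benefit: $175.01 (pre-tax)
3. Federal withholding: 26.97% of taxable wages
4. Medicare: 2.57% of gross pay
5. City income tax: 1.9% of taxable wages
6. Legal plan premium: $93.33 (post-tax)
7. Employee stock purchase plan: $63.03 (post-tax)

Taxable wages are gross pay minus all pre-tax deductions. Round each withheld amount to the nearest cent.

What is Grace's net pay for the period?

Transit benefit: $175.01
Taxable wages = $2,348.87 − $175.01 = $2,173.86
City income tax: $2,173.86 × 0.019 = $41.30
State withholding: $2,173.86 × 0.086 = $186.95
Federal withholding: $2,173.86 × 0.2697 = $586.29
Medicare: $2,348.87 × 0.0257 = $60.37
Employee stock purchase plan: $63.03
Legal plan premium: $93.33
Total deductions = $175.01 + $41.30 + $186.95 + $586.29 + $60.37 + $63.03 + $93.33 = $1,206.28
Net pay = $2,348.87 − $1,206.28 = $1,142.59

$1,142.59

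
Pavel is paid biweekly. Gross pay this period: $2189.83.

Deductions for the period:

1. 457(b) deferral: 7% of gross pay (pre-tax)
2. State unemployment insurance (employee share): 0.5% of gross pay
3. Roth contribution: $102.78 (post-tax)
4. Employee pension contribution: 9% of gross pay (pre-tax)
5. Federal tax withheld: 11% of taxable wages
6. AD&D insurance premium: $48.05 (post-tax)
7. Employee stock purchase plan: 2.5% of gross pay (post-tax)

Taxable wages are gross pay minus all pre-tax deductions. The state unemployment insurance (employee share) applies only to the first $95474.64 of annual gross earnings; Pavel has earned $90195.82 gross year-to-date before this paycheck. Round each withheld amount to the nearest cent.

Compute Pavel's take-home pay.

$1420.59

457(b) deferral: $2189.83 × 0.07 = $153.29
Employee pension contribution: $2189.83 × 0.09 = $197.08
Pre-tax total = $153.29 + $197.08 = $350.37
Taxable wages = $2189.83 − $350.37 = $1839.46
Federal tax withheld: $1839.46 × 0.11 = $202.34
State unemployment insurance (employee share): cap not yet reached, full $2189.83 is subject → $2189.83 × 0.005 = $10.95
Employee stock purchase plan: $2189.83 × 0.025 = $54.75
AD&D insurance premium: $48.05
Roth contribution: $102.78
Total deductions = $153.29 + $197.08 + $202.34 + $10.95 + $54.75 + $48.05 + $102.78 = $769.24
Net pay = $2189.83 − $769.24 = $1420.59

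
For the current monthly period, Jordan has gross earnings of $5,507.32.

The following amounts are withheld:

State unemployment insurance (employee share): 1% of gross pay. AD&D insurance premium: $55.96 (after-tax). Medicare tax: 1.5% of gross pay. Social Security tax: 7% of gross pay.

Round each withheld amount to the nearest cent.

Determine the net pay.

Social Security tax: $5,507.32 × 0.07 = $385.51
Medicare tax: $5,507.32 × 0.015 = $82.61
State unemployment insurance (employee share): $5,507.32 × 0.01 = $55.07
AD&D insurance premium: $55.96
Total deductions = $385.51 + $82.61 + $55.07 + $55.96 = $579.15
Net pay = $5,507.32 − $579.15 = $4,928.17

$4,928.17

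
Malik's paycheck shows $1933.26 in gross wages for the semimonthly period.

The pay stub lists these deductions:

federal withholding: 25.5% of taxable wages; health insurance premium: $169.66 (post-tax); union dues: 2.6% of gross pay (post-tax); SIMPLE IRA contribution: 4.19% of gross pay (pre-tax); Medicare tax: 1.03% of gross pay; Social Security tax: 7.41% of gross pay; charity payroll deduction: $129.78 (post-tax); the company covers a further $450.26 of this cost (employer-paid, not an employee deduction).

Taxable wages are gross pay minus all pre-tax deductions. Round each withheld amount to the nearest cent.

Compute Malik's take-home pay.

SIMPLE IRA contribution: $1933.26 × 0.0419 = $81.00
Taxable wages = $1933.26 − $81.00 = $1852.26
Federal withholding: $1852.26 × 0.255 = $472.33
Medicare tax: $1933.26 × 0.0103 = $19.91
Social Security tax: $1933.26 × 0.0741 = $143.25
Union dues: $1933.26 × 0.026 = $50.26
Health insurance premium: $169.66
Charity payroll deduction: $129.78
(Employer's $450.26 toward charity payroll deduction is not withheld from the employee.)
Total deductions = $81.00 + $472.33 + $19.91 + $143.25 + $50.26 + $169.66 + $129.78 = $1066.19
Net pay = $1933.26 − $1066.19 = $867.07

$867.07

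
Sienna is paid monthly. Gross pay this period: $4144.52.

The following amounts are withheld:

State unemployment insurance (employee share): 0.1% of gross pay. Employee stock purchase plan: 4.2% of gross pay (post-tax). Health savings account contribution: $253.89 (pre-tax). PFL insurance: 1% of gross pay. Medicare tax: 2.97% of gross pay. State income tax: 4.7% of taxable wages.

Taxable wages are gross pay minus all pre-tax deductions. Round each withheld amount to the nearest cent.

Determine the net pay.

Health savings account contribution: $253.89
Taxable wages = $4144.52 − $253.89 = $3890.63
State income tax: $3890.63 × 0.047 = $182.86
PFL insurance: $4144.52 × 0.01 = $41.45
State unemployment insurance (employee share): $4144.52 × 0.001 = $4.14
Medicare tax: $4144.52 × 0.0297 = $123.09
Employee stock purchase plan: $4144.52 × 0.042 = $174.07
Total deductions = $253.89 + $182.86 + $41.45 + $4.14 + $123.09 + $174.07 = $779.50
Net pay = $4144.52 − $779.50 = $3365.02

$3365.02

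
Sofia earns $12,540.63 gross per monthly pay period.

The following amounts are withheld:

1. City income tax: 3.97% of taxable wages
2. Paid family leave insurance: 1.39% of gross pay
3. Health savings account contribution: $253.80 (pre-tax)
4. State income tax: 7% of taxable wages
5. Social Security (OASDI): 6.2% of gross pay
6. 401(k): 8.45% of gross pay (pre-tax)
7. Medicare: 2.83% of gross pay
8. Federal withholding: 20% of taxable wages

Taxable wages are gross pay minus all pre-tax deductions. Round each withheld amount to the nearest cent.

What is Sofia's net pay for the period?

Health savings account contribution: $253.80
401(k): $12,540.63 × 0.0845 = $1,059.68
Pre-tax total = $253.80 + $1,059.68 = $1,313.48
Taxable wages = $12,540.63 − $1,313.48 = $11,227.15
City income tax: $11,227.15 × 0.0397 = $445.72
State income tax: $11,227.15 × 0.07 = $785.90
Federal withholding: $11,227.15 × 0.2 = $2,245.43
Paid family leave insurance: $12,540.63 × 0.0139 = $174.31
Social Security (OASDI): $12,540.63 × 0.062 = $777.52
Medicare: $12,540.63 × 0.0283 = $354.90
Total deductions = $253.80 + $1,059.68 + $445.72 + $785.90 + $2,245.43 + $174.31 + $777.52 + $354.90 = $6,097.26
Net pay = $12,540.63 − $6,097.26 = $6,443.37

$6,443.37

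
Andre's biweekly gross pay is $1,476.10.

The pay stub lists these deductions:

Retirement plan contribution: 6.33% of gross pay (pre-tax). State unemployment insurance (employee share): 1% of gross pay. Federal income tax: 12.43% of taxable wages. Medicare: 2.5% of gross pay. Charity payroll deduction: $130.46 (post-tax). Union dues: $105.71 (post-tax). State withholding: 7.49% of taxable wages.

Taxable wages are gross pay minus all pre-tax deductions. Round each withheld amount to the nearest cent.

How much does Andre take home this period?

$819.41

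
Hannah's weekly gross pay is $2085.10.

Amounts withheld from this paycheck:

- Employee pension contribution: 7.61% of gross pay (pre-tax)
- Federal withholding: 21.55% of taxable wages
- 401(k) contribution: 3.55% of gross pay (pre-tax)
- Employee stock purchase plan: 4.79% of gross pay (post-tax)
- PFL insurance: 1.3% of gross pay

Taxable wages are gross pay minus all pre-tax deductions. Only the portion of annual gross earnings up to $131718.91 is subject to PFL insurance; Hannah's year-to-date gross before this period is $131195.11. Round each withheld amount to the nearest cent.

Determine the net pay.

$1346.52

Employee pension contribution: $2085.10 × 0.0761 = $158.68
401(k) contribution: $2085.10 × 0.0355 = $74.02
Pre-tax total = $158.68 + $74.02 = $232.70
Taxable wages = $2085.10 − $232.70 = $1852.40
Federal withholding: $1852.40 × 0.2155 = $399.19
PFL insurance: only $131718.91 − $131195.11 = $523.80 of this check is subject → $523.80 × 0.013 = $6.81
Employee stock purchase plan: $2085.10 × 0.0479 = $99.88
Total deductions = $158.68 + $74.02 + $399.19 + $6.81 + $99.88 = $738.58
Net pay = $2085.10 − $738.58 = $1346.52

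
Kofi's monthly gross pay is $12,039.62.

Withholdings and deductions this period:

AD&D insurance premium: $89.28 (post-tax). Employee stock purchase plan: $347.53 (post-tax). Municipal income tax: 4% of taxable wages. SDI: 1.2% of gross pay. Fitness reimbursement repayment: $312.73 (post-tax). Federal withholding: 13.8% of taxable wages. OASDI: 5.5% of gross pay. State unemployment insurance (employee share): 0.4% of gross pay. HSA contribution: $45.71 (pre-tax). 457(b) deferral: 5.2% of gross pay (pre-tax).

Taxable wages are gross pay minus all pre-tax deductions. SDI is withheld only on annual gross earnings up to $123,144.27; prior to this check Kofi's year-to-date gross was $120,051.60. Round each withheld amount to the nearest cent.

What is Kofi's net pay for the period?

$7,847.39

HSA contribution: $45.71
457(b) deferral: $12,039.62 × 0.052 = $626.06
Pre-tax total = $45.71 + $626.06 = $671.77
Taxable wages = $12,039.62 − $671.77 = $11,367.85
Federal withholding: $11,367.85 × 0.138 = $1,568.76
Municipal income tax: $11,367.85 × 0.04 = $454.71
OASDI: $12,039.62 × 0.055 = $662.18
State unemployment insurance (employee share): $12,039.62 × 0.004 = $48.16
SDI: only $123,144.27 − $120,051.60 = $3,092.67 of this check is subject → $3,092.67 × 0.012 = $37.11
Employee stock purchase plan: $347.53
AD&D insurance premium: $89.28
Fitness reimbursement repayment: $312.73
Total deductions = $45.71 + $626.06 + $1,568.76 + $454.71 + $662.18 + $48.16 + $37.11 + $347.53 + $89.28 + $312.73 = $4,192.23
Net pay = $12,039.62 − $4,192.23 = $7,847.39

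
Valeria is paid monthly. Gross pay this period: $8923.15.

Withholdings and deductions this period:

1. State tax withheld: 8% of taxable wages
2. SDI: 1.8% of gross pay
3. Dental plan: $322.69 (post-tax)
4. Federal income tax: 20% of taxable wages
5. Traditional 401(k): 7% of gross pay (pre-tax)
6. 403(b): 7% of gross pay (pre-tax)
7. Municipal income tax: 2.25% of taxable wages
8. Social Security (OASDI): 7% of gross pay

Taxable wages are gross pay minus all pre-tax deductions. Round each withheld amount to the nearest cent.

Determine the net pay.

403(b): $8923.15 × 0.07 = $624.62
Traditional 401(k): $8923.15 × 0.07 = $624.62
Pre-tax total = $624.62 + $624.62 = $1249.24
Taxable wages = $8923.15 − $1249.24 = $7673.91
State tax withheld: $7673.91 × 0.08 = $613.91
Municipal income tax: $7673.91 × 0.0225 = $172.66
Federal income tax: $7673.91 × 0.2 = $1534.78
Social Security (OASDI): $8923.15 × 0.07 = $624.62
SDI: $8923.15 × 0.018 = $160.62
Dental plan: $322.69
Total deductions = $624.62 + $624.62 + $613.91 + $172.66 + $1534.78 + $624.62 + $160.62 + $322.69 = $4678.52
Net pay = $8923.15 − $4678.52 = $4244.63

$4244.63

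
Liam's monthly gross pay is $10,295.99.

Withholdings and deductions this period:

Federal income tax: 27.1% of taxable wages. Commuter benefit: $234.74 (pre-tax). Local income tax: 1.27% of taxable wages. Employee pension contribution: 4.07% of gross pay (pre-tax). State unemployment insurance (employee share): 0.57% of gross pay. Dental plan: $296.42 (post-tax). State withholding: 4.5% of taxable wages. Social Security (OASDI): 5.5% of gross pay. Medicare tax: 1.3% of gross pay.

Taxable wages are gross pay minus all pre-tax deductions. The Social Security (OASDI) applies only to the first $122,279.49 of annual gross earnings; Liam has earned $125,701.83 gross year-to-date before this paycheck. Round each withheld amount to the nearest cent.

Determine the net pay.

$5,983.84

Employee pension contribution: $10,295.99 × 0.0407 = $419.05
Commuter benefit: $234.74
Pre-tax total = $419.05 + $234.74 = $653.79
Taxable wages = $10,295.99 − $653.79 = $9,642.20
Federal income tax: $9,642.20 × 0.271 = $2,613.04
State withholding: $9,642.20 × 0.045 = $433.90
Local income tax: $9,642.20 × 0.0127 = $122.46
State unemployment insurance (employee share): $10,295.99 × 0.0057 = $58.69
Medicare tax: $10,295.99 × 0.013 = $133.85
Social Security (OASDI): annual cap $122,279.49 already reached (YTD $125,701.83), so $0.00
Dental plan: $296.42
Total deductions = $419.05 + $234.74 + $2,613.04 + $433.90 + $122.46 + $58.69 + $133.85 + $0.00 + $296.42 = $4,312.15
Net pay = $10,295.99 − $4,312.15 = $5,983.84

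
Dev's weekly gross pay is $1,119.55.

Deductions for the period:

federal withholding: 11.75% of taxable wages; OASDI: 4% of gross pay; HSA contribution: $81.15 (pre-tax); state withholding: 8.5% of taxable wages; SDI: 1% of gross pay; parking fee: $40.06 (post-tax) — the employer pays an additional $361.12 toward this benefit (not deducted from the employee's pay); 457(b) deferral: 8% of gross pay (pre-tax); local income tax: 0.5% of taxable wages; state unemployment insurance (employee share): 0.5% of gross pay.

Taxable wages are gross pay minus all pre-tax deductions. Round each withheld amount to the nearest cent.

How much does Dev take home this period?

HSA contribution: $81.15
457(b) deferral: $1,119.55 × 0.08 = $89.56
Pre-tax total = $81.15 + $89.56 = $170.71
Taxable wages = $1,119.55 − $170.71 = $948.84
Local income tax: $948.84 × 0.005 = $4.74
Federal withholding: $948.84 × 0.1175 = $111.49
State withholding: $948.84 × 0.085 = $80.65
SDI: $1,119.55 × 0.01 = $11.20
OASDI: $1,119.55 × 0.04 = $44.78
State unemployment insurance (employee share): $1,119.55 × 0.005 = $5.60
Parking fee: $40.06
(Employer's $361.12 toward parking fee is not withheld from the employee.)
Total deductions = $81.15 + $89.56 + $4.74 + $111.49 + $80.65 + $11.20 + $44.78 + $5.60 + $40.06 = $469.23
Net pay = $1,119.55 − $469.23 = $650.32

$650.32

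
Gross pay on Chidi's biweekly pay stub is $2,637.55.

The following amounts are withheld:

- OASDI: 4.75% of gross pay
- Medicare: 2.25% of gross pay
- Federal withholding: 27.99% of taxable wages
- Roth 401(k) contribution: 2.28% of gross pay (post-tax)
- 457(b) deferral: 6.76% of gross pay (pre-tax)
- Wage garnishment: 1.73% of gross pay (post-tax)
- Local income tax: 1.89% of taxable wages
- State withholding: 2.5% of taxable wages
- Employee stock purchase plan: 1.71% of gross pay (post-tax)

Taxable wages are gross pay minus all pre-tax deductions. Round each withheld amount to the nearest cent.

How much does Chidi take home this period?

$1,327.46

457(b) deferral: $2,637.55 × 0.0676 = $178.30
Taxable wages = $2,637.55 − $178.30 = $2,459.25
State withholding: $2,459.25 × 0.025 = $61.48
Local income tax: $2,459.25 × 0.0189 = $46.48
Federal withholding: $2,459.25 × 0.2799 = $688.34
Medicare: $2,637.55 × 0.0225 = $59.34
OASDI: $2,637.55 × 0.0475 = $125.28
Wage garnishment: $2,637.55 × 0.0173 = $45.63
Roth 401(k) contribution: $2,637.55 × 0.0228 = $60.14
Employee stock purchase plan: $2,637.55 × 0.0171 = $45.10
Total deductions = $178.30 + $61.48 + $46.48 + $688.34 + $59.34 + $125.28 + $45.63 + $60.14 + $45.10 = $1,310.09
Net pay = $2,637.55 − $1,310.09 = $1,327.46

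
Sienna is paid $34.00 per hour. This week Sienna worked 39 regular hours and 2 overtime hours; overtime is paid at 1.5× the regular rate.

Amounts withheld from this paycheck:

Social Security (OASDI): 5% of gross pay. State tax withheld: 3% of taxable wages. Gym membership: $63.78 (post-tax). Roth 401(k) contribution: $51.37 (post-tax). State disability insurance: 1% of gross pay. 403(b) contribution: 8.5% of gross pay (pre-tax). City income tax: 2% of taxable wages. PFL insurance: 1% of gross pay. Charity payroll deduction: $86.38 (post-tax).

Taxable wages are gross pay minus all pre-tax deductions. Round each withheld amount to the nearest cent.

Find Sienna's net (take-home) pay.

$939.80

Regular pay: 39 × $34.00 = $1,326.00
Overtime pay: 2 × $34.00 × 1.5 = $102.00
Gross pay = $1,326.00 + $102.00 = $1,428.00
403(b) contribution: $1,428.00 × 0.085 = $121.38
Taxable wages = $1,428.00 − $121.38 = $1,306.62
State tax withheld: $1,306.62 × 0.03 = $39.20
City income tax: $1,306.62 × 0.02 = $26.13
PFL insurance: $1,428.00 × 0.01 = $14.28
Social Security (OASDI): $1,428.00 × 0.05 = $71.40
State disability insurance: $1,428.00 × 0.01 = $14.28
Charity payroll deduction: $86.38
Gym membership: $63.78
Roth 401(k) contribution: $51.37
Total deductions = $121.38 + $39.20 + $26.13 + $14.28 + $71.40 + $14.28 + $86.38 + $63.78 + $51.37 = $488.20
Net pay = $1,428.00 − $488.20 = $939.80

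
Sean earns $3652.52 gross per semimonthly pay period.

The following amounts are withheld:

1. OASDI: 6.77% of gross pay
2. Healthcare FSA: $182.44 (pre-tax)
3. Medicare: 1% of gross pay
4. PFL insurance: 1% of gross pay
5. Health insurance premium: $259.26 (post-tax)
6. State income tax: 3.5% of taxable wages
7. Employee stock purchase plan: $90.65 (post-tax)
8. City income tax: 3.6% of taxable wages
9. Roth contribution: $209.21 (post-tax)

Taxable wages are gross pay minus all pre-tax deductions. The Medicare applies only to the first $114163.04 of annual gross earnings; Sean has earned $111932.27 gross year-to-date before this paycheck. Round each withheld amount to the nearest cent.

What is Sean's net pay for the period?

$2358.47

Healthcare FSA: $182.44
Taxable wages = $3652.52 − $182.44 = $3470.08
State income tax: $3470.08 × 0.035 = $121.45
City income tax: $3470.08 × 0.036 = $124.92
OASDI: $3652.52 × 0.0677 = $247.28
Medicare: only $114163.04 − $111932.27 = $2230.77 of this check is subject → $2230.77 × 0.01 = $22.31
PFL insurance: $3652.52 × 0.01 = $36.53
Employee stock purchase plan: $90.65
Health insurance premium: $259.26
Roth contribution: $209.21
Total deductions = $182.44 + $121.45 + $124.92 + $247.28 + $22.31 + $36.53 + $90.65 + $259.26 + $209.21 = $1294.05
Net pay = $3652.52 − $1294.05 = $2358.47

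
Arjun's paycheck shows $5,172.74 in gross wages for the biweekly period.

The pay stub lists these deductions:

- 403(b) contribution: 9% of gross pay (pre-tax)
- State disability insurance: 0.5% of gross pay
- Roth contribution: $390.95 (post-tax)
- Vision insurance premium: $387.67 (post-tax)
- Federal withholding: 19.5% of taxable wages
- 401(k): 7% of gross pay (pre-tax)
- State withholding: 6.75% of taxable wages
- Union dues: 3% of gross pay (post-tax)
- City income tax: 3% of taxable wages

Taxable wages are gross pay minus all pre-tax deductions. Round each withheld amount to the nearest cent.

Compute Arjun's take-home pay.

401(k): $5,172.74 × 0.07 = $362.09
403(b) contribution: $5,172.74 × 0.09 = $465.55
Pre-tax total = $362.09 + $465.55 = $827.64
Taxable wages = $5,172.74 − $827.64 = $4,345.10
State withholding: $4,345.10 × 0.0675 = $293.29
Federal withholding: $4,345.10 × 0.195 = $847.29
City income tax: $4,345.10 × 0.03 = $130.35
State disability insurance: $5,172.74 × 0.005 = $25.86
Union dues: $5,172.74 × 0.03 = $155.18
Roth contribution: $390.95
Vision insurance premium: $387.67
Total deductions = $362.09 + $465.55 + $293.29 + $847.29 + $130.35 + $25.86 + $155.18 + $390.95 + $387.67 = $3,058.23
Net pay = $5,172.74 − $3,058.23 = $2,114.51

$2,114.51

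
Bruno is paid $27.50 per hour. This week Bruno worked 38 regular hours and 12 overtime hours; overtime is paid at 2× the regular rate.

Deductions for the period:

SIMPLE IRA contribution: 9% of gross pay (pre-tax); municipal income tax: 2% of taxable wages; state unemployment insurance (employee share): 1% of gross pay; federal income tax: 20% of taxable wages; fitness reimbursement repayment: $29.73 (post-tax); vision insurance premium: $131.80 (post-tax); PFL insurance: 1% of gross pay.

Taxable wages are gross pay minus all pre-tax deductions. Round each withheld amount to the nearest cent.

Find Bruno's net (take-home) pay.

Regular pay: 38 × $27.50 = $1,045.00
Overtime pay: 12 × $27.50 × 2 = $660.00
Gross pay = $1,045.00 + $660.00 = $1,705.00
SIMPLE IRA contribution: $1,705.00 × 0.09 = $153.45
Taxable wages = $1,705.00 − $153.45 = $1,551.55
Federal income tax: $1,551.55 × 0.2 = $310.31
Municipal income tax: $1,551.55 × 0.02 = $31.03
State unemployment insurance (employee share): $1,705.00 × 0.01 = $17.05
PFL insurance: $1,705.00 × 0.01 = $17.05
Vision insurance premium: $131.80
Fitness reimbursement repayment: $29.73
Total deductions = $153.45 + $310.31 + $31.03 + $17.05 + $17.05 + $131.80 + $29.73 = $690.42
Net pay = $1,705.00 − $690.42 = $1,014.58

$1,014.58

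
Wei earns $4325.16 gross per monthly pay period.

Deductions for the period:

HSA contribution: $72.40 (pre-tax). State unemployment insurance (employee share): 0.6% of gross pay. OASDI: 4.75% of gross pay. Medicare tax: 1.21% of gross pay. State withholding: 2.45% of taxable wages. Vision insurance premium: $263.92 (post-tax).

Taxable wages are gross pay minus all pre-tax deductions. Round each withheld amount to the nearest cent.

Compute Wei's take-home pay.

$3600.92

HSA contribution: $72.40
Taxable wages = $4325.16 − $72.40 = $4252.76
State withholding: $4252.76 × 0.0245 = $104.19
State unemployment insurance (employee share): $4325.16 × 0.006 = $25.95
Medicare tax: $4325.16 × 0.0121 = $52.33
OASDI: $4325.16 × 0.0475 = $205.45
Vision insurance premium: $263.92
Total deductions = $72.40 + $104.19 + $25.95 + $52.33 + $205.45 + $263.92 = $724.24
Net pay = $4325.16 − $724.24 = $3600.92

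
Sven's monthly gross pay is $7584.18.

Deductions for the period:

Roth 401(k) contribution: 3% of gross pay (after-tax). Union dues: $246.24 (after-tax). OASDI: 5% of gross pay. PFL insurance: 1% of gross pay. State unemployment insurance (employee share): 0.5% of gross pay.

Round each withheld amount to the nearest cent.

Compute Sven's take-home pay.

$6617.44

PFL insurance: $7584.18 × 0.01 = $75.84
OASDI: $7584.18 × 0.05 = $379.21
State unemployment insurance (employee share): $7584.18 × 0.005 = $37.92
Union dues: $246.24
Roth 401(k) contribution: $7584.18 × 0.03 = $227.53
Total deductions = $75.84 + $379.21 + $37.92 + $246.24 + $227.53 = $966.74
Net pay = $7584.18 − $966.74 = $6617.44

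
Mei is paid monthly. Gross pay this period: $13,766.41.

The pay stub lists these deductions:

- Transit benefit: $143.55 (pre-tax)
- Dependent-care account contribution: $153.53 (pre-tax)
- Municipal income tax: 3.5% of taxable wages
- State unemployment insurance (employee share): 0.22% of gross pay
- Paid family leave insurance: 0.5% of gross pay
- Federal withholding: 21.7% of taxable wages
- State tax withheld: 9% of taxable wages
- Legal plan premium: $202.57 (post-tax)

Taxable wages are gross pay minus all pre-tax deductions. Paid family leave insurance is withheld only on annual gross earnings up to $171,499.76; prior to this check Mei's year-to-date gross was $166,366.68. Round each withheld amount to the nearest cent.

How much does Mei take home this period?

Dependent-care account contribution: $153.53
Transit benefit: $143.55
Pre-tax total = $153.53 + $143.55 = $297.08
Taxable wages = $13,766.41 − $297.08 = $13,469.33
Federal withholding: $13,469.33 × 0.217 = $2,922.84
Municipal income tax: $13,469.33 × 0.035 = $471.43
State tax withheld: $13,469.33 × 0.09 = $1,212.24
Paid family leave insurance: only $171,499.76 − $166,366.68 = $5,133.08 of this check is subject → $5,133.08 × 0.005 = $25.67
State unemployment insurance (employee share): $13,766.41 × 0.0022 = $30.29
Legal plan premium: $202.57
Total deductions = $153.53 + $143.55 + $2,922.84 + $471.43 + $1,212.24 + $25.67 + $30.29 + $202.57 = $5,162.12
Net pay = $13,766.41 − $5,162.12 = $8,604.29

$8,604.29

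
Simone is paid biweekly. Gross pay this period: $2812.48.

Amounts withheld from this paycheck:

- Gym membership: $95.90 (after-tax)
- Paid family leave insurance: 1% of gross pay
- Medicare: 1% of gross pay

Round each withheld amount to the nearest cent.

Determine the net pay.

Medicare: $2812.48 × 0.01 = $28.12
Paid family leave insurance: $2812.48 × 0.01 = $28.12
Gym membership: $95.90
Total deductions = $28.12 + $28.12 + $95.90 = $152.14
Net pay = $2812.48 − $152.14 = $2660.34

$2660.34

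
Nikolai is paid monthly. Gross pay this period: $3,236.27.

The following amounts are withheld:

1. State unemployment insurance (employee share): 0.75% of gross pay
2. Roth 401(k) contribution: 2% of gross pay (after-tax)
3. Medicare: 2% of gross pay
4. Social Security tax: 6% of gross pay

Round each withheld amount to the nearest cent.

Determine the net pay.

$2,888.36

Social Security tax: $3,236.27 × 0.06 = $194.18
State unemployment insurance (employee share): $3,236.27 × 0.0075 = $24.27
Medicare: $3,236.27 × 0.02 = $64.73
Roth 401(k) contribution: $3,236.27 × 0.02 = $64.73
Total deductions = $194.18 + $24.27 + $64.73 + $64.73 = $347.91
Net pay = $3,236.27 − $347.91 = $2,888.36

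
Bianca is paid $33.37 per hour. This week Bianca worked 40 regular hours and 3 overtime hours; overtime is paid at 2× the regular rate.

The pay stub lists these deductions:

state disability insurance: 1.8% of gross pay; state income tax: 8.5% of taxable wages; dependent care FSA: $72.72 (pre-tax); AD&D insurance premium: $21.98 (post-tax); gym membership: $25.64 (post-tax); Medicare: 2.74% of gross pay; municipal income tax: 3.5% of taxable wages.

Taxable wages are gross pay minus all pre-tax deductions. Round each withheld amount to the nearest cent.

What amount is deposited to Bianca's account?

$1,169.51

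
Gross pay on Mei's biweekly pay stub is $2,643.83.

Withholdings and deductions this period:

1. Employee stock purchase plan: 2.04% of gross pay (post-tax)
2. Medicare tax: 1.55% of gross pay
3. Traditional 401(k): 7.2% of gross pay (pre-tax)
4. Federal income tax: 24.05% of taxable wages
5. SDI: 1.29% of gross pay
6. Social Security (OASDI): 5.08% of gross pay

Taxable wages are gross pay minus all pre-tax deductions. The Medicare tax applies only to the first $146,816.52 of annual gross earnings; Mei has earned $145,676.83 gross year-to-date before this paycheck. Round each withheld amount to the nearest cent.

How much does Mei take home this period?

Traditional 401(k): $2,643.83 × 0.072 = $190.36
Taxable wages = $2,643.83 − $190.36 = $2,453.47
Federal income tax: $2,453.47 × 0.2405 = $590.06
Medicare tax: only $146,816.52 − $145,676.83 = $1,139.69 of this check is subject → $1,139.69 × 0.0155 = $17.67
Social Security (OASDI): $2,643.83 × 0.0508 = $134.31
SDI: $2,643.83 × 0.0129 = $34.11
Employee stock purchase plan: $2,643.83 × 0.0204 = $53.93
Total deductions = $190.36 + $590.06 + $17.67 + $134.31 + $34.11 + $53.93 = $1,020.44
Net pay = $2,643.83 − $1,020.44 = $1,623.39

$1,623.39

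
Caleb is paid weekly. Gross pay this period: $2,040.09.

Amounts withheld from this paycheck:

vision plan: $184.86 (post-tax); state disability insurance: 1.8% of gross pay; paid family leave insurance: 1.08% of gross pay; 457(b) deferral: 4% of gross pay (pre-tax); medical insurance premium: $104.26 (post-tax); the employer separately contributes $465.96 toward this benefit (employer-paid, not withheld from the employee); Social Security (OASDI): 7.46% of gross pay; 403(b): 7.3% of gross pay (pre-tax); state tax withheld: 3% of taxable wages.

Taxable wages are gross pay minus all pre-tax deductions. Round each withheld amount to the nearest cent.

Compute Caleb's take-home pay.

457(b) deferral: $2,040.09 × 0.04 = $81.60
403(b): $2,040.09 × 0.073 = $148.93
Pre-tax total = $81.60 + $148.93 = $230.53
Taxable wages = $2,040.09 − $230.53 = $1,809.56
State tax withheld: $1,809.56 × 0.03 = $54.29
Social Security (OASDI): $2,040.09 × 0.0746 = $152.19
Paid family leave insurance: $2,040.09 × 0.0108 = $22.03
State disability insurance: $2,040.09 × 0.018 = $36.72
Vision plan: $184.86
Medical insurance premium: $104.26
(Employer's $465.96 toward medical insurance premium is not withheld from the employee.)
Total deductions = $81.60 + $148.93 + $54.29 + $152.19 + $22.03 + $36.72 + $184.86 + $104.26 = $784.88
Net pay = $2,040.09 − $784.88 = $1,255.21

$1,255.21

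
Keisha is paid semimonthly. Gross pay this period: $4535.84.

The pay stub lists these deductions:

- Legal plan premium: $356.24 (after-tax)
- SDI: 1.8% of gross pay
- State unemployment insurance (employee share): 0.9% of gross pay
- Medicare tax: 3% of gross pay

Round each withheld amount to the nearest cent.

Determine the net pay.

$3921.05

State unemployment insurance (employee share): $4535.84 × 0.009 = $40.82
Medicare tax: $4535.84 × 0.03 = $136.08
SDI: $4535.84 × 0.018 = $81.65
Legal plan premium: $356.24
Total deductions = $40.82 + $136.08 + $81.65 + $356.24 = $614.79
Net pay = $4535.84 − $614.79 = $3921.05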